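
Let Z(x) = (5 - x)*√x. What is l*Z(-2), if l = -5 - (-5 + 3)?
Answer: -21*I*√2 ≈ -29.698*I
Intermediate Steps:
Z(x) = √x*(5 - x)
l = -3 (l = -5 - 1*(-2) = -5 + 2 = -3)
l*Z(-2) = -3*√(-2)*(5 - 1*(-2)) = -3*I*√2*(5 + 2) = -3*I*√2*7 = -21*I*√2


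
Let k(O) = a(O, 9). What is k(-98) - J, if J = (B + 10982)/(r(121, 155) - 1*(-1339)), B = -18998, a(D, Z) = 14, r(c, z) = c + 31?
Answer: 9630/497 ≈ 19.376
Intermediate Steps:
r(c, z) = 31 + c
k(O) = 14
J = -2672/497 (J = (-18998 + 10982)/((31 + 121) - 1*(-1339)) = -8016/(152 + 1339) = -8016/1491 = -8016*1/1491 = -2672/497 ≈ -5.3763)
k(-98) - J = 14 - 1*(-2672/497) = 14 + 2672/497 = 9630/497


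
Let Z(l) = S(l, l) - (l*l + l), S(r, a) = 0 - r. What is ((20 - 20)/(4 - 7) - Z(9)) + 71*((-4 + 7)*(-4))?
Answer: -753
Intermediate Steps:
S(r, a) = -r
Z(l) = -l² - 2*l (Z(l) = -l - (l*l + l) = -l - (l² + l) = -l - (l + l²) = -l + (-l - l²) = -l² - 2*l)
((20 - 20)/(4 - 7) - Z(9)) + 71*((-4 + 7)*(-4)) = ((20 - 20)/(4 - 7) - 9*(-2 - 1*9)) + 71*((-4 + 7)*(-4)) = (0/(-3) - 9*(-2 - 9)) + 71*(3*(-4)) = (0*(-⅓) - 9*(-11)) + 71*(-12) = (0 - 1*(-99)) - 852 = (0 + 99) - 852 = 99 - 852 = -753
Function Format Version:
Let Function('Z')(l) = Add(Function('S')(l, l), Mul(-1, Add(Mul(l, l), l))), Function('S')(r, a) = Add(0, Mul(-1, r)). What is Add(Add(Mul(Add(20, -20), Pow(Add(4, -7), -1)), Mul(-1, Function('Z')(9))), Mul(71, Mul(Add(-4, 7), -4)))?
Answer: -753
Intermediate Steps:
Function('S')(r, a) = Mul(-1, r)
Function('Z')(l) = Add(Mul(-1, Pow(l, 2)), Mul(-2, l)) (Function('Z')(l) = Add(Mul(-1, l), Mul(-1, Add(Mul(l, l), l))) = Add(Mul(-1, l), Mul(-1, Add(Pow(l, 2), l))) = Add(Mul(-1, l), Mul(-1, Add(l, Pow(l, 2)))) = Add(Mul(-1, l), Add(Mul(-1, l), Mul(-1, Pow(l, 2)))) = Add(Mul(-1, Pow(l, 2)), Mul(-2, l)))
Add(Add(Mul(Add(20, -20), Pow(Add(4, -7), -1)), Mul(-1, Function('Z')(9))), Mul(71, Mul(Add(-4, 7), -4))) = Add(Add(Mul(Add(20, -20), Pow(Add(4, -7), -1)), Mul(-1, Mul(9, Add(-2, Mul(-1, 9))))), Mul(71, Mul(Add(-4, 7), -4))) = Add(Add(Mul(0, Pow(-3, -1)), Mul(-1, Mul(9, Add(-2, -9)))), Mul(71, Mul(3, -4))) = Add(Add(Mul(0, Rational(-1, 3)), Mul(-1, Mul(9, -11))), Mul(71, -12)) = Add(Add(0, Mul(-1, -99)), -852) = Add(Add(0, 99), -852) = Add(99, -852) = -753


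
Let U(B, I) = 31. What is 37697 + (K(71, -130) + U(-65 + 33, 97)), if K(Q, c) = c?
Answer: 37598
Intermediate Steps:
37697 + (K(71, -130) + U(-65 + 33, 97)) = 37697 + (-130 + 31) = 37697 - 99 = 37598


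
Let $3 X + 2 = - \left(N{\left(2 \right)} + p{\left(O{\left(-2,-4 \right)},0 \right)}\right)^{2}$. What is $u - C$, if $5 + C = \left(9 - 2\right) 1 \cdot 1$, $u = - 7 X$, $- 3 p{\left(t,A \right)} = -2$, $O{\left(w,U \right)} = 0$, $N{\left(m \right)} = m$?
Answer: $\frac{520}{27} \approx 19.259$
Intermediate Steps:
$p{\left(t,A \right)} = \frac{2}{3}$ ($p{\left(t,A \right)} = \left(- \frac{1}{3}\right) \left(-2\right) = \frac{2}{3}$)
$X = - \frac{82}{27}$ ($X = - \frac{2}{3} + \frac{\left(-1\right) \left(2 + \frac{2}{3}\right)^{2}}{3} = - \frac{2}{3} + \frac{\left(-1\right) \left(\frac{8}{3}\right)^{2}}{3} = - \frac{2}{3} + \frac{\left(-1\right) \frac{64}{9}}{3} = - \frac{2}{3} + \frac{1}{3} \left(- \frac{64}{9}\right) = - \frac{2}{3} - \frac{64}{27} = - \frac{82}{27} \approx -3.037$)
$u = \frac{574}{27}$ ($u = \left(-7\right) \left(- \frac{82}{27}\right) = \frac{574}{27} \approx 21.259$)
$C = 2$ ($C = -5 + \left(9 - 2\right) 1 \cdot 1 = -5 + 7 \cdot 1 \cdot 1 = -5 + 7 \cdot 1 = -5 + 7 = 2$)
$u - C = \frac{574}{27} - 2 = \frac{520}{27}$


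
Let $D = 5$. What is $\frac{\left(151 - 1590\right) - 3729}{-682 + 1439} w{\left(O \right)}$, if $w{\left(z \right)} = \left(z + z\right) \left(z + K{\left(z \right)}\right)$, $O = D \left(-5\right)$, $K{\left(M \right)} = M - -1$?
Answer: $- \frac{12661600}{757} \approx -16726.0$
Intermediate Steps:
$K{\left(M \right)} = 1 + M$ ($K{\left(M \right)} = M + 1 = 1 + M$)
$O = -25$ ($O = 5 \left(-5\right) = -25$)
$w{\left(z \right)} = 2 z \left(1 + 2 z\right)$ ($w{\left(z \right)} = \left(z + z\right) \left(z + \left(1 + z\right)\right) = 2 z \left(1 + 2 z\right)$)
$\frac{\left(151 - 1590\right) - 3729}{-682 + 1439} w{\left(O \right)} = \frac{\left(151 - 1590\right) - 3729}{-682 + 1439} \cdot 2 \left(-25\right) \left(1 + 2 \left(-25\right)\right) = \frac{\left(151 - 1590\right) - 3729}{757} \cdot 2 \left(-25\right) \left(1 - 50\right) = \left(-1439 - 3729\right) \frac{1}{757} \cdot 2 \left(-25\right) \left(-49\right) = \left(-5168\right) \frac{1}{757} \cdot 2450 = \left(- \frac{5168}{757}\right) 2450 = - \frac{12661600}{757}$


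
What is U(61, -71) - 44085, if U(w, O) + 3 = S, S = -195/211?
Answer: -9302763/211 ≈ -44089.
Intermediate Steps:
S = -195/211 (S = -195*1/211 = -195/211 ≈ -0.92417)
U(w, O) = -828/211 (U(w, O) = -3 - 195/211 = -828/211)
U(61, -71) - 44085 = -828/211 - 44085 = -9302763/211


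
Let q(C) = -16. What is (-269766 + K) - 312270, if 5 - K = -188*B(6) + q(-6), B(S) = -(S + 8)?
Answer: -584647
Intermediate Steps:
B(S) = -8 - S (B(S) = -(8 + S) = -8 - S)
K = -2611 (K = 5 - (-188*(-8 - 1*6) - 16) = 5 - (-188*(-8 - 6) - 16) = 5 - (-188*(-14) - 16) = 5 - (2632 - 16) = 5 - 1*2616 = 5 - 2616 = -2611)
(-269766 + K) - 312270 = (-269766 - 2611) - 312270 = -272377 - 312270 = -584647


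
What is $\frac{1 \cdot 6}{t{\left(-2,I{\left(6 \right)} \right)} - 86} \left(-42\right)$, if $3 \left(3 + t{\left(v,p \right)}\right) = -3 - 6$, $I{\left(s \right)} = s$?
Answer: $\frac{63}{23} \approx 2.7391$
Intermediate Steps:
$t{\left(v,p \right)} = -6$ ($t{\left(v,p \right)} = -3 + \frac{-3 - 6}{3} = -3 + \frac{1}{3} \left(-9\right) = -3 - 3 = -6$)
$\frac{1 \cdot 6}{t{\left(-2,I{\left(6 \right)} \right)} - 86} \left(-42\right) = \frac{1 \cdot 6}{-6 - 86} \left(-42\right) = \frac{6}{-92} \left(-42\right) = 6 \left(- \frac{1}{92}\right) \left(-42\right) = \left(- \frac{3}{46}\right) \left(-42\right) = \frac{63}{23}$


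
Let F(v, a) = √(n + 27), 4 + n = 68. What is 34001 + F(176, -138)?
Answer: 34001 + √91 ≈ 34011.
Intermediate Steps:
n = 64 (n = -4 + 68 = 64)
F(v, a) = √91 (F(v, a) = √(64 + 27) = √91)
34001 + F(176, -138) = 34001 + √91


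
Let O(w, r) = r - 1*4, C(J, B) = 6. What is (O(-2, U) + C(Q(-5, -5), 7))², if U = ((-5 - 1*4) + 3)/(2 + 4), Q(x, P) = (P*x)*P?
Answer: 1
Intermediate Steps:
Q(x, P) = x*P²
U = -1 (U = ((-5 - 4) + 3)/6 = (-9 + 3)*(⅙) = -6*⅙ = -1)
O(w, r) = -4 + r (O(w, r) = r - 4 = -4 + r)
(O(-2, U) + C(Q(-5, -5), 7))² = ((-4 - 1) + 6)² = (-5 + 6)² = 1² = 1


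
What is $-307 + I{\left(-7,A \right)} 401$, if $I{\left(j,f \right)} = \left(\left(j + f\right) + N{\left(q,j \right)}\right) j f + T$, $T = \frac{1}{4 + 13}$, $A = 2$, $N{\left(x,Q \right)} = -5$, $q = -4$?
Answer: $\frac{949562}{17} \approx 55857.0$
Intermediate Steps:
$T = \frac{1}{17} \approx 0.058824$
$I{\left(j,f \right)} = \frac{1}{17} + f j \left(-5 + f + j\right)$ ($I{\left(j,f \right)} = \left(\left(j + f\right) - 5\right) j f + \frac{1}{17} = \left(\left(f + j\right) - 5\right) j f + \frac{1}{17} = \left(-5 + f + j\right) j f + \frac{1}{17} = j \left(-5 + f + j\right) f + \frac{1}{17} = f j \left(-5 + f + j\right) + \frac{1}{17} = \frac{1}{17} + f j \left(-5 + f + j\right)$)
$-307 + I{\left(-7,A \right)} 401 = -307 + \left(\frac{1}{17} + 2 \left(-7\right)^{2} - 7 \cdot 2^{2} - 10 \left(-7\right)\right) 401 = -307 + \left(\frac{1}{17} + 2 \cdot 49 - 28 + 70\right) 401 = -307 + \left(\frac{1}{17} + 98 - 28 + 70\right) 401 = -307 + \frac{2381}{17} \cdot 401 = -307 + \frac{954781}{17} = \frac{949562}{17}$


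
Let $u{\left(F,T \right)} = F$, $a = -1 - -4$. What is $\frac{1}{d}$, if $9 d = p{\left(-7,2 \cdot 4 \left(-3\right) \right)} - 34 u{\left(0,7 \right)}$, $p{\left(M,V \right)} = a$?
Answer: $3$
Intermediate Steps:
$a = 3$ ($a = -1 + 4 = 3$)
$p{\left(M,V \right)} = 3$
$d = \frac{1}{3}$ ($d = \frac{3 - 0}{9} = \frac{3 + 0}{9} = \frac{1}{9} \cdot 3 = \frac{1}{3} \approx 0.33333$)
$\frac{1}{d} = \frac{1}{\frac{1}{3}} = 3$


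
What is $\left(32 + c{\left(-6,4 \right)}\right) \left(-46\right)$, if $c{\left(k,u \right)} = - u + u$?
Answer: $-1472$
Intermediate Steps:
$c{\left(k,u \right)} = 0$
$\left(32 + c{\left(-6,4 \right)}\right) \left(-46\right) = \left(32 + 0\right) \left(-46\right) = 32 \left(-46\right) = -1472$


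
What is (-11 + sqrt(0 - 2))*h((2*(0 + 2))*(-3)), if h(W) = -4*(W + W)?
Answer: -1056 + 96*I*sqrt(2) ≈ -1056.0 + 135.76*I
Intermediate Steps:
h(W) = -8*W
(-11 + sqrt(0 - 2))*h((2*(0 + 2))*(-3)) = (-11 + sqrt(0 - 2))*(-8*2*(0 + 2)*(-3)) = (-11 + sqrt(-2))*(-8*2*2*(-3)) = (-11 + I*sqrt(2))*(-32*(-3)) = (-11 + I*sqrt(2))*(-8*(-12)) = (-11 + I*sqrt(2))*96 = -1056 + 96*I*sqrt(2)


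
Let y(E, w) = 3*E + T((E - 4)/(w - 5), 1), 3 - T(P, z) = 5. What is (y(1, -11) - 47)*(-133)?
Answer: 6118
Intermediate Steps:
T(P, z) = -2 (T(P, z) = 3 - 1*5 = 3 - 5 = -2)
y(E, w) = -2 + 3*E (y(E, w) = 3*E - 2 = -2 + 3*E)
(y(1, -11) - 47)*(-133) = ((-2 + 3*1) - 47)*(-133) = ((-2 + 3) - 47)*(-133) = (1 - 47)*(-133) = -46*(-133) = 6118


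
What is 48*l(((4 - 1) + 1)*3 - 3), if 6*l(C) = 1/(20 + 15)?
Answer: 8/35 ≈ 0.22857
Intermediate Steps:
l(C) = 1/210 (l(C) = 1/(6*(20 + 15)) = (⅙)/35 = (⅙)*(1/35) = 1/210)
48*l(((4 - 1) + 1)*3 - 3) = 48*(1/210) = 8/35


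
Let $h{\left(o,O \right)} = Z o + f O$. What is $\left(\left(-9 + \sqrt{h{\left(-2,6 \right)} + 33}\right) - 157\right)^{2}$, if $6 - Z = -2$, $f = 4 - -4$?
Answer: $\left(166 - \sqrt{65}\right)^{2} \approx 24944.0$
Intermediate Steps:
$f = 8$ ($f = 4 + 4 = 8$)
$Z = 8$ ($Z = 6 - -2 = 6 + 2 = 8$)
$h{\left(o,O \right)} = 8 O + 8 o$ ($h{\left(o,O \right)} = 8 o + 8 O = 8 O + 8 o$)
$\left(\left(-9 + \sqrt{h{\left(-2,6 \right)} + 33}\right) - 157\right)^{2} = \left(\left(-9 + \sqrt{\left(8 \cdot 6 + 8 \left(-2\right)\right) + 33}\right) - 157\right)^{2} = \left(\left(-9 + \sqrt{\left(48 - 16\right) + 33}\right) - 157\right)^{2} = \left(\left(-9 + \sqrt{32 + 33}\right) - 157\right)^{2} = \left(\left(-9 + \sqrt{65}\right) - 157\right)^{2} = \left(-166 + \sqrt{65}\right)^{2}$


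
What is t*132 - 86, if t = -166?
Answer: -21998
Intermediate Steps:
t*132 - 86 = -166*132 - 86 = -21912 - 86 = -21998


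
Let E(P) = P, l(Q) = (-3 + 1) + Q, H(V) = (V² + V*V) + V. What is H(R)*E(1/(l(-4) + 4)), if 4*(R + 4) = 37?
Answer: -483/16 ≈ -30.188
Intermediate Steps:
R = 21/4 (R = -4 + (¼)*37 = -4 + 37/4 = 21/4 ≈ 5.2500)
H(V) = V + 2*V² (H(V) = (V² + V²) + V = 2*V² + V = V + 2*V²)
l(Q) = -2 + Q
H(R)*E(1/(l(-4) + 4)) = (21*(1 + 2*(21/4))/4)/((-2 - 4) + 4) = (21*(1 + 21/2)/4)/(-6 + 4) = ((21/4)*(23/2))/(-2) = (483/8)*(-½) = -483/16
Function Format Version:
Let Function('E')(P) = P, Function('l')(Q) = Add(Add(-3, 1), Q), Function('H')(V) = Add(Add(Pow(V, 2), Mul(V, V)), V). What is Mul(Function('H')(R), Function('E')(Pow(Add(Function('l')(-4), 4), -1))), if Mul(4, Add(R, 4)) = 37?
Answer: Rational(-483, 16) ≈ -30.188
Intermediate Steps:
R = Rational(21, 4) (R = Add(-4, Mul(Rational(1, 4), 37)) = Add(-4, Rational(37, 4)) = Rational(21, 4) ≈ 5.2500)
Function('H')(V) = Add(V, Mul(2, Pow(V, 2))) (Function('H')(V) = Add(Add(Pow(V, 2), Pow(V, 2)), V) = Add(Mul(2, Pow(V, 2)), V) = Add(V, Mul(2, Pow(V, 2))))
Function('l')(Q) = Add(-2, Q)
Mul(Function('H')(R), Function('E')(Pow(Add(Function('l')(-4), 4), -1))) = Mul(Mul(Rational(21, 4), Add(1, Mul(2, Rational(21, 4)))), Pow(Add(Add(-2, -4), 4), -1)) = Mul(Mul(Rational(21, 4), Add(1, Rational(21, 2))), Pow(Add(-6, 4), -1)) = Mul(Mul(Rational(21, 4), Rational(23, 2)), Pow(-2, -1)) = Mul(Rational(483, 8), Rational(-1, 2)) = Rational(-483, 16)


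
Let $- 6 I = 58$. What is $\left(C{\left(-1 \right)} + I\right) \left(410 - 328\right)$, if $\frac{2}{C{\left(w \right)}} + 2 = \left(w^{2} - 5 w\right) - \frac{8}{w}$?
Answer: $-779$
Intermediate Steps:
$C{\left(w \right)} = \frac{2}{-2 + w^{2} - \frac{8}{w} - 5 w}$ ($C{\left(w \right)} = \frac{2}{-2 - \left(- w^{2} + 5 w + \frac{8}{w}\right)} = \frac{2}{-2 + w^{2} - \frac{8}{w} - 5 w}$)
$I = - \frac{29}{3}$ ($I = \left(- \frac{1}{6}\right) 58 = - \frac{29}{3} \approx -9.6667$)
$\left(C{\left(-1 \right)} + I\right) \left(410 - 328\right) = \left(2 \left(-1\right) \frac{1}{-8 + \left(-1\right)^{3} - 5 \left(-1\right)^{2} - -2} - \frac{29}{3}\right) \left(410 - 328\right) = \left(2 \left(-1\right) \frac{1}{-8 - 1 - 5 + 2} - \frac{29}{3}\right) 82 = \left(2 \left(-1\right) \frac{1}{-12} - \frac{29}{3}\right) 82 = \left(2 \left(-1\right) \left(- \frac{1}{12}\right) - \frac{29}{3}\right) 82 = \left(\frac{1}{6} - \frac{29}{3}\right) 82 = \left(- \frac{19}{2}\right) 82 = -779$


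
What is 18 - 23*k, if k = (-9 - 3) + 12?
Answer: 18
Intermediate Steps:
k = 0 (k = -12 + 12 = 0)
18 - 23*k = 18 - 23*0 = 18 + 0 = 18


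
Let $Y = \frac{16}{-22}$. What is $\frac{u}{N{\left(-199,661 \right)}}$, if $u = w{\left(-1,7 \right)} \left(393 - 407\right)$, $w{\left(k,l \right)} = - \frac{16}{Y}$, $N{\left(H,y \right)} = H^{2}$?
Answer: $- \frac{308}{39601} \approx -0.0077776$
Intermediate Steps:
$Y = - \frac{8}{11}$ ($Y = 16 \left(- \frac{1}{22}\right) = - \frac{8}{11} \approx -0.72727$)
$w{\left(k,l \right)} = 22$ ($w{\left(k,l \right)} = - \frac{16}{- \frac{8}{11}} = \left(-16\right) \left(- \frac{11}{8}\right) = 22$)
$u = -308$ ($u = 22 \left(393 - 407\right) = 22 \left(-14\right) = -308$)
$\frac{u}{N{\left(-199,661 \right)}} = - \frac{308}{\left(-199\right)^{2}} = - \frac{308}{39601}$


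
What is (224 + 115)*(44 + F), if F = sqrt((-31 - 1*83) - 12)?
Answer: 14916 + 1017*I*sqrt(14) ≈ 14916.0 + 3805.3*I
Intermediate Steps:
F = 3*I*sqrt(14) (F = sqrt((-31 - 83) - 12) = sqrt(-114 - 12) = sqrt(-126) = 3*I*sqrt(14) ≈ 11.225*I)
(224 + 115)*(44 + F) = (224 + 115)*(44 + 3*I*sqrt(14)) = 339*(44 + 3*I*sqrt(14)) = 14916 + 1017*I*sqrt(14)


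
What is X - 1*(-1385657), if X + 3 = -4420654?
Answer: -3035000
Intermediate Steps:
X = -4420657 (X = -3 - 4420654 = -4420657)
X - 1*(-1385657) = -4420657 - 1*(-1385657) = -4420657 + 1385657 = -3035000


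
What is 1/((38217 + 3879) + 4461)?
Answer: 1/46557 ≈ 2.1479e-5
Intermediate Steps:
1/((38217 + 3879) + 4461) = 1/(42096 + 4461) = 1/46557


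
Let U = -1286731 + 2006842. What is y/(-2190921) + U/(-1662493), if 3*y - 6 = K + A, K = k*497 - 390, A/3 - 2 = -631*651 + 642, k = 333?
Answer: -47017065377/173447182193 ≈ -0.27107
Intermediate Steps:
U = 720111
A = -1230411 (A = 6 + 3*(-631*651 + 642) = 6 + 3*(-410781 + 642) = 6 + 3*(-410139) = 6 - 1230417 = -1230411)
K = 165111 (K = 333*497 - 390 = 165501 - 390 = 165111)
y = -355098 (y = 2 + (165111 - 1230411)/3 = 2 + (1/3)*(-1065300) = 2 - 355100 = -355098)
y/(-2190921) + U/(-1662493) = -355098/(-2190921) + 720111/(-1662493) = -355098*(-1/2190921) + 720111*(-1/1662493) = 118366/730307 - 102873/237499 = -47017065377/173447182193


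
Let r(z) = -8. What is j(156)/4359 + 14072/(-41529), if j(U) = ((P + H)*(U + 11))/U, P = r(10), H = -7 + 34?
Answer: -3145748257/9413295372 ≈ -0.33418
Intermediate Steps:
H = 27
P = -8
j(U) = (209 + 19*U)/U (j(U) = ((-8 + 27)*(U + 11))/U = (19*(11 + U))/U = (209 + 19*U)/U)
j(156)/4359 + 14072/(-41529) = (19 + 209/156)/4359 + 14072/(-41529) = (19 + 209*(1/156))*(1/4359) + 14072*(-1/41529) = (19 + 209/156)*(1/4359) - 14072/41529 = (3173/156)*(1/4359) - 14072/41529 = 3173/680004 - 14072/41529 = -3145748257/9413295372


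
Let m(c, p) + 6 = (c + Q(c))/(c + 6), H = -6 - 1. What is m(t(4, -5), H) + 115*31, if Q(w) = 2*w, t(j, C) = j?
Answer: 17801/5 ≈ 3560.2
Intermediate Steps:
H = -7
m(c, p) = -6 + 3*c/(6 + c) (m(c, p) = -6 + (c + 2*c)/(c + 6) = -6 + (3*c)/(6 + c) = -6 + 3*c/(6 + c))
m(t(4, -5), H) + 115*31 = 3*(-12 - 1*4)/(6 + 4) + 115*31 = 3*(-12 - 4)/10 + 3565 = 3*(⅒)*(-16) + 3565 = -24/5 + 3565 = 17801/5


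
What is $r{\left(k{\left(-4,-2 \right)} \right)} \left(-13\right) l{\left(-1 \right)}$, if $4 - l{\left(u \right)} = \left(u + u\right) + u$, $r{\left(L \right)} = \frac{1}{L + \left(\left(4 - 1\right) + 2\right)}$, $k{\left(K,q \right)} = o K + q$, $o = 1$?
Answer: $91$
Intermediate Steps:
$k{\left(K,q \right)} = K + q$ ($k{\left(K,q \right)} = 1 K + q = K + q$)
$r{\left(L \right)} = \frac{1}{5 + L}$ ($r{\left(L \right)} = \frac{1}{L + \left(3 + 2\right)} = \frac{1}{L + 5} = \frac{1}{5 + L}$)
$l{\left(u \right)} = 4 - 3 u$ ($l{\left(u \right)} = 4 - \left(\left(u + u\right) + u\right) = 4 - \left(2 u + u\right) = 4 - 3 u$)
$r{\left(k{\left(-4,-2 \right)} \right)} \left(-13\right) l{\left(-1 \right)} = \frac{1}{5 - 6} \left(-13\right) \left(4 - -3\right) = \frac{1}{5 - 6} \left(-13\right) \left(4 + 3\right) = \frac{1}{-1} \left(-13\right) 7 = \left(-1\right) \left(-13\right) 7 = 13 \cdot 7 = 91$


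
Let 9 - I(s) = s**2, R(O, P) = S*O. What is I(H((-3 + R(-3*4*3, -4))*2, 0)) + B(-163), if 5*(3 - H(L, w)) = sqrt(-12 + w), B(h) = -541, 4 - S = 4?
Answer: -13513/25 + 12*I*sqrt(3)/5 ≈ -540.52 + 4.1569*I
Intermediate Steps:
S = 0 (S = 4 - 1*4 = 4 - 4 = 0)
R(O, P) = 0 (R(O, P) = 0*O = 0)
H(L, w) = 3 - sqrt(-12 + w)/5
I(s) = 9 - s**2
I(H((-3 + R(-3*4*3, -4))*2, 0)) + B(-163) = (9 - (3 - sqrt(-12 + 0)/5)**2) - 541 = (9 - (3 - 2*I*sqrt(3)/5)**2) - 541 = -532 - (3 - 2*I*sqrt(3)/5)**2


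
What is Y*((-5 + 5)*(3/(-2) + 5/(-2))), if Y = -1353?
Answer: 0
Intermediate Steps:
Y*((-5 + 5)*(3/(-2) + 5/(-2))) = -1353*(-5 + 5)*(3/(-2) + 5/(-2)) = -0*(3*(-1/2) + 5*(-1/2)) = -0*(-3/2 - 5/2) = -0*(-4) = -1353*0 = 0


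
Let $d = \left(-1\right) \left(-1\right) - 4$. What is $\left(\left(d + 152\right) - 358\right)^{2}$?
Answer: $43681$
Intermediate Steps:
$d = -3$ ($d = 1 - 4 = -3$)
$\left(\left(d + 152\right) - 358\right)^{2} = \left(\left(-3 + 152\right) - 358\right)^{2} = \left(149 - 358\right)^{2} = \left(-209\right)^{2} = 43681$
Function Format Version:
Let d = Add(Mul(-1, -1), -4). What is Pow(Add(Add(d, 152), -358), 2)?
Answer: 43681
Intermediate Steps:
d = -3 (d = Add(1, -4) = -3)
Pow(Add(Add(d, 152), -358), 2) = Pow(Add(Add(-3, 152), -358), 2) = Pow(Add(149, -358), 2) = Pow(-209, 2) = 43681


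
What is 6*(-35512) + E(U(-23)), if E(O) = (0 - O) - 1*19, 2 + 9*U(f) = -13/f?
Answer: -14703268/69 ≈ -2.1309e+5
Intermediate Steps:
U(f) = -2/9 - 13/(9*f) (U(f) = -2/9 + (-13/f)/9 = -2/9 - 13/(9*f))
E(O) = -19 - O (E(O) = -O - 19 = -19 - O)
6*(-35512) + E(U(-23)) = 6*(-35512) + (-19 - (-13 - 2*(-23))/(9*(-23))) = -213072 + (-19 - (-1)*(-13 + 46)/(9*23)) = -213072 + (-19 - (-1)*33/(9*23)) = -213072 + (-19 - 1*(-11/69)) = -213072 + (-19 + 11/69) = -213072 - 1300/69 = -14703268/69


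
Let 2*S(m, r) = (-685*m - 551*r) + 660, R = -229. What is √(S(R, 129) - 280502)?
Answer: I*√237279 ≈ 487.11*I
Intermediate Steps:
S(m, r) = 330 - 685*m/2 - 551*r/2 (S(m, r) = ((-685*m - 551*r) + 660)/2 = (660 - 685*m - 551*r)/2 = 330 - 685*m/2 - 551*r/2)
√(S(R, 129) - 280502) = √((330 - 685/2*(-229) - 551/2*129) - 280502) = √((330 + 156865/2 - 71079/2) - 280502) = √(43223 - 280502) = √(-237279) = I*√237279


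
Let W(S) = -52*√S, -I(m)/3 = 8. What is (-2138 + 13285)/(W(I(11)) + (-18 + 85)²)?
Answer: 50038883/20216017 + 1159288*I*√6/20216017 ≈ 2.4752 + 0.14047*I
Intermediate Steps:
I(m) = -24 (I(m) = -3*8 = -24)
(-2138 + 13285)/(W(I(11)) + (-18 + 85)²) = (-2138 + 13285)/(-104*I*√6 + (-18 + 85)²) = 11147/(-104*I*√6 + 67²) = 11147/(-104*I*√6 + 4489) = 11147/(4489 - 104*I*√6)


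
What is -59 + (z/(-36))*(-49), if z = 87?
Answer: 713/12 ≈ 59.417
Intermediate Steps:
-59 + (z/(-36))*(-49) = -59 + (87/(-36))*(-49) = -59 + (87*(-1/36))*(-49) = -59 - 29/12*(-49) = -59 + 1421/12 = 713/12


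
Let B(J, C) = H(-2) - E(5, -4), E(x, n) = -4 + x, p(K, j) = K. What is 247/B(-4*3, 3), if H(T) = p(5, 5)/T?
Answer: -494/7 ≈ -70.571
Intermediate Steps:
H(T) = 5/T
B(J, C) = -7/2 (B(J, C) = 5/(-2) - (-4 + 5) = 5*(-½) - 1*1 = -5/2 - 1 = -7/2)
247/B(-4*3, 3) = 247/(-7/2) = 247*(-2/7) = -494/7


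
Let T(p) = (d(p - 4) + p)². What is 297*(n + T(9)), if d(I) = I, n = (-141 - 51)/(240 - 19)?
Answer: 12807828/221 ≈ 57954.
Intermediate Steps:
n = -192/221 ≈ -0.86878
T(p) = (-4 + 2*p)² (T(p) = ((p - 4) + p)² = ((-4 + p) + p)² = (-4 + 2*p)²)
297*(n + T(9)) = 297*(-192/221 + 4*(-2 + 9)²) = 297*(-192/221 + 4*7²) = 297*(-192/221 + 4*49) = 297*(-192/221 + 196) = 297*(43124/221) = 12807828/221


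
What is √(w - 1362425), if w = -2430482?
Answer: I*√3792907 ≈ 1947.5*I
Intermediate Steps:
√(w - 1362425) = √(-2430482 - 1362425) = √(-3792907) = I*√3792907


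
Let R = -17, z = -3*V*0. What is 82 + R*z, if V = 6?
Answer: 82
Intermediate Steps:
z = 0 (z = -3*6*0 = -18*0 = 0)
82 + R*z = 82 - 17*0 = 82 + 0 = 82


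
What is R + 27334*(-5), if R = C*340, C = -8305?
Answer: -2960370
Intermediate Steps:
R = -2823700 (R = -8305*340 = -2823700)
R + 27334*(-5) = -2823700 + 27334*(-5) = -2823700 - 136670 = -2960370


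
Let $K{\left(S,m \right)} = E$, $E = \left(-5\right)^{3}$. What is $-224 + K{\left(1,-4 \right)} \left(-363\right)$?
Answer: $45151$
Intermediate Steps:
$E = -125$
$K{\left(S,m \right)} = -125$
$-224 + K{\left(1,-4 \right)} \left(-363\right) = -224 - -45375 = -224 + 45375 = 45151$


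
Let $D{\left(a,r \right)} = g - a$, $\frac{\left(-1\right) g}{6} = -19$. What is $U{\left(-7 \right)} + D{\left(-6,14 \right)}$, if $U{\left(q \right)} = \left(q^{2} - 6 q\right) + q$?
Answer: $204$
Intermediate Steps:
$g = 114$ ($g = \left(-6\right) \left(-19\right) = 114$)
$D{\left(a,r \right)} = 114 - a$
$U{\left(q \right)} = q^{2} - 5 q$
$U{\left(-7 \right)} + D{\left(-6,14 \right)} = - 7 \left(-5 - 7\right) + \left(114 - -6\right) = \left(-7\right) \left(-12\right) + \left(114 + 6\right) = 84 + 120 = 204$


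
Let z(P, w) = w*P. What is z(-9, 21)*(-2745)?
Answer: 518805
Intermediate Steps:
z(P, w) = P*w
z(-9, 21)*(-2745) = -9*21*(-2745) = -189*(-2745) = 518805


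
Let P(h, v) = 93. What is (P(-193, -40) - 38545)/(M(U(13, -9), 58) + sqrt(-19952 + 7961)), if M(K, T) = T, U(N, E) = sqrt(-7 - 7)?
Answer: -2230216/15355 + 38452*I*sqrt(11991)/15355 ≈ -145.24 + 274.22*I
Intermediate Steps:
U(N, E) = I*sqrt(14) (U(N, E) = sqrt(-14) = I*sqrt(14))
(P(-193, -40) - 38545)/(M(U(13, -9), 58) + sqrt(-19952 + 7961)) = (93 - 38545)/(58 + sqrt(-19952 + 7961)) = -38452/(58 + sqrt(-11991)) = -38452/(58 + I*sqrt(11991))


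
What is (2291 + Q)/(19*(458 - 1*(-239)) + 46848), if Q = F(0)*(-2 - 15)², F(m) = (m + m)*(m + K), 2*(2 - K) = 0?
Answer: 2291/60091 ≈ 0.038126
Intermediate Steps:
K = 2 (K = 2 - ½*0 = 2 + 0 = 2)
F(m) = 2*m*(2 + m) (F(m) = (m + m)*(m + 2) = (2*m)*(2 + m) = 2*m*(2 + m))
Q = 0 (Q = (2*0*(2 + 0))*(-2 - 15)² = (2*0*2)*(-17)² = 0*289 = 0)
(2291 + Q)/(19*(458 - 1*(-239)) + 46848) = (2291 + 0)/(19*(458 - 1*(-239)) + 46848) = 2291/(19*(458 + 239) + 46848) = 2291/(19*697 + 46848) = 2291/(13243 + 46848) = 2291/60091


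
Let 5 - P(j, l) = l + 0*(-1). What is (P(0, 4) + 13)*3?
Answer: 42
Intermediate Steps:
P(j, l) = 5 - l (P(j, l) = 5 - (l + 0*(-1)) = 5 - (l + 0) = 5 - l)
(P(0, 4) + 13)*3 = ((5 - 1*4) + 13)*3 = ((5 - 4) + 13)*3 = (1 + 13)*3 = 14*3 = 42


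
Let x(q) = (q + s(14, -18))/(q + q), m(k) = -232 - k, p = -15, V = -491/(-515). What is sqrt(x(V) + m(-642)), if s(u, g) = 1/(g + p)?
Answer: sqrt(107767352022)/16203 ≈ 20.260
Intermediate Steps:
V = 491/515 (V = -491*(-1/515) = 491/515 ≈ 0.95340)
s(u, g) = 1/(-15 + g) (s(u, g) = 1/(g - 15) = 1/(-15 + g))
x(q) = (-1/33 + q)/(2*q) (x(q) = (q + 1/(-15 - 18))/(q + q) = (q + 1/(-33))/((2*q)) = (q - 1/33)*(1/(2*q)) = (-1/33 + q)*(1/(2*q)) = (-1/33 + q)/(2*q))
sqrt(x(V) + m(-642)) = sqrt((-1 + 33*(491/515))/(66*(491/515)) + (-232 - 1*(-642))) = sqrt((1/66)*(515/491)*(-1 + 16203/515) + (-232 + 642)) = sqrt((1/66)*(515/491)*(15688/515) + 410) = sqrt(7844/16203 + 410) = sqrt(6651074/16203) = sqrt(107767352022)/16203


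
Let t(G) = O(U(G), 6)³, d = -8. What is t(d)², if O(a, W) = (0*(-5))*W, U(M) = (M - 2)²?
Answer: 0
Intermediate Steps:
U(M) = (-2 + M)²
O(a, W) = 0 (O(a, W) = 0*W = 0)
t(G) = 0 (t(G) = 0³ = 0)
t(d)² = 0² = 0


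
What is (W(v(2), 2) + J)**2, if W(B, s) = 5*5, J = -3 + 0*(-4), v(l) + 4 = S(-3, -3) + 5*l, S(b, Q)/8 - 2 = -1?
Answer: 484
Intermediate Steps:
S(b, Q) = 8 (S(b, Q) = 16 + 8*(-1) = 16 - 8 = 8)
v(l) = 4 + 5*l (v(l) = -4 + (8 + 5*l) = 4 + 5*l)
J = -3 (J = -3 + 0 = -3)
W(B, s) = 25
(W(v(2), 2) + J)**2 = (25 - 3)**2 = 22**2 = 484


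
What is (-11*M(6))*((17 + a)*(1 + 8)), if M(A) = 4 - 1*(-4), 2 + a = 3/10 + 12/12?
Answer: -64548/5 ≈ -12910.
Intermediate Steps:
a = -7/10 (a = -2 + (3/10 + 12/12) = -2 + (3*(⅒) + 12*(1/12)) = -2 + (3/10 + 1) = -2 + 13/10 = -7/10 ≈ -0.70000)
M(A) = 8 (M(A) = 4 + 4 = 8)
(-11*M(6))*((17 + a)*(1 + 8)) = (-11*8)*((17 - 7/10)*(1 + 8)) = -7172*9/5 = -88*1467/10 = -64548/5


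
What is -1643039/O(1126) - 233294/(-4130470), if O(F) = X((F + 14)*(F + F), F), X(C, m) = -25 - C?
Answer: 147709203020/212083525667 ≈ 0.69647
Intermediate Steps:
O(F) = -25 - 2*F*(14 + F) (O(F) = -25 - (F + 14)*(F + F) = -25 - (14 + F)*2*F = -25 - 2*F*(14 + F))
-1643039/O(1126) - 233294/(-4130470) = -1643039/(-25 - 2*1126*(14 + 1126)) - 233294/(-4130470) = -1643039/(-25 - 2*1126*1140) - 233294*(-1/4130470) = -1643039/(-25 - 2567280) + 116647/2065235 = -1643039/(-2567305) + 116647/2065235 = -1643039*(-1/2567305) + 116647/2065235 = 1643039/2567305 + 116647/2065235 = 147709203020/212083525667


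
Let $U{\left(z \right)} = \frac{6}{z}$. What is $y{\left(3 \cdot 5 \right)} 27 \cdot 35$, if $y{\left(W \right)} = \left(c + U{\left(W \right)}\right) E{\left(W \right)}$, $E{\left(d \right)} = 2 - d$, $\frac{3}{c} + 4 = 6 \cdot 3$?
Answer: $- \frac{15093}{2} \approx -7546.5$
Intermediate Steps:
$c = \frac{3}{14}$ ($c = \frac{3}{-4 + 6 \cdot 3} = \frac{3}{-4 + 18} = \frac{3}{14} \approx 0.21429$)
$y{\left(W \right)} = \left(2 - W\right) \left(\frac{3}{14} + \frac{6}{W}\right)$ ($y{\left(W \right)} = \left(\frac{3}{14} + \frac{6}{W}\right) \left(2 - W\right) = \left(2 - W\right) \left(\frac{3}{14} + \frac{6}{W}\right)$)
$y{\left(3 \cdot 5 \right)} 27 \cdot 35 = \left(- \frac{39}{7} + \frac{12}{3 \cdot 5} - \frac{3 \cdot 3 \cdot 5}{14}\right) 27 \cdot 35 = \left(- \frac{39}{7} + \frac{12}{15} - \frac{45}{14}\right) 27 \cdot 35 = \left(- \frac{39}{7} + 12 \cdot \frac{1}{15} - \frac{45}{14}\right) 27 \cdot 35 = \left(- \frac{39}{7} + \frac{4}{5} - \frac{45}{14}\right) 27 \cdot 35 = \left(- \frac{559}{70}\right) 27 \cdot 35 = \left(- \frac{15093}{70}\right) 35 = - \frac{15093}{2}$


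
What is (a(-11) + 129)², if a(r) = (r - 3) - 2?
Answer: 12769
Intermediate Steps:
a(r) = -5 + r (a(r) = (-3 + r) - 2 = -5 + r)
(a(-11) + 129)² = ((-5 - 11) + 129)² = (-16 + 129)² = 113² = 12769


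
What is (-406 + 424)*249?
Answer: 4482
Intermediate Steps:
(-406 + 424)*249 = 18*249 = 4482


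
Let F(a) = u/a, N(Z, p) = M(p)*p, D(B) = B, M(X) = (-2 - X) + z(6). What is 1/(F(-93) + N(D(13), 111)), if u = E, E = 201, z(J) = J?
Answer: -31/368254 ≈ -8.4181e-5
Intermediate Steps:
M(X) = 4 - X (M(X) = (-2 - X) + 6 = 4 - X)
N(Z, p) = p*(4 - p) (N(Z, p) = (4 - p)*p = p*(4 - p))
u = 201
F(a) = 201/a
1/(F(-93) + N(D(13), 111)) = 1/(201/(-93) + 111*(4 - 1*111)) = 1/(201*(-1/93) + 111*(4 - 111)) = 1/(-67/31 + 111*(-107)) = 1/(-67/31 - 11877) = 1/(-368254/31) = -31/368254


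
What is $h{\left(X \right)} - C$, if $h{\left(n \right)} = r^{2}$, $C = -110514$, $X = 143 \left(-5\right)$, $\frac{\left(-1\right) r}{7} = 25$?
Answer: $141139$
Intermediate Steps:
$r = -175$ ($r = \left(-7\right) 25 = -175$)
$X = -715$
$h{\left(n \right)} = 30625$ ($h{\left(n \right)} = \left(-175\right)^{2} = 30625$)
$h{\left(X \right)} - C = 30625 - -110514 = 30625 + 110514 = 141139$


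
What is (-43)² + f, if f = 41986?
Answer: 43835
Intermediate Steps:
(-43)² + f = (-43)² + 41986 = 1849 + 41986 = 43835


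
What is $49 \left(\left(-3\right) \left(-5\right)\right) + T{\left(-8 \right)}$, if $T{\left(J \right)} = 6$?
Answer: $741$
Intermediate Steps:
$49 \left(\left(-3\right) \left(-5\right)\right) + T{\left(-8 \right)} = 49 \left(\left(-3\right) \left(-5\right)\right) + 6 = 49 \cdot 15 + 6 = 735 + 6 = 741$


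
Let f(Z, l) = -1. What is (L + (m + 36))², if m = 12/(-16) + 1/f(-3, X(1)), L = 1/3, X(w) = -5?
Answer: 172225/144 ≈ 1196.0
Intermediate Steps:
L = ⅓ ≈ 0.33333
m = -7/4 (m = 12/(-16) + 1/(-1) = 12*(-1/16) + 1*(-1) = -¾ - 1 = -7/4 ≈ -1.7500)
(L + (m + 36))² = (⅓ + (-7/4 + 36))² = (⅓ + 137/4)² = (415/12)² = 172225/144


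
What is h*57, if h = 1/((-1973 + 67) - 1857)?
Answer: -57/3763 ≈ -0.015147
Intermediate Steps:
h = -1/3763 (h = 1/(-1906 - 1857) = 1/(-3763) = -1/3763 ≈ -0.00026575)
h*57 = -1/3763*57 = -57/3763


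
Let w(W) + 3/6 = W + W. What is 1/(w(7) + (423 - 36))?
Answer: 2/801 ≈ 0.0024969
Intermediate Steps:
w(W) = -1/2 + 2*W (w(W) = -1/2 + (W + W) = -1/2 + 2*W)
1/(w(7) + (423 - 36)) = 1/((-1/2 + 2*7) + (423 - 36)) = 1/((-1/2 + 14) + 387) = 1/(27/2 + 387) = 1/(801/2) = 2/801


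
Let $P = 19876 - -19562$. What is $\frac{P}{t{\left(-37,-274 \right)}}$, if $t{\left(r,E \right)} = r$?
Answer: $- \frac{39438}{37} \approx -1065.9$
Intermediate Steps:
$P = 39438$ ($P = 19876 + 19562 = 39438$)
$\frac{P}{t{\left(-37,-274 \right)}} = \frac{39438}{-37} = 39438 \left(- \frac{1}{37}\right) = - \frac{39438}{37}$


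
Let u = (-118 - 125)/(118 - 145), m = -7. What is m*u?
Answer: -63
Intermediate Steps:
u = 9 (u = -243/(-27) = -243*(-1/27) = 9)
m*u = -7*9 = -63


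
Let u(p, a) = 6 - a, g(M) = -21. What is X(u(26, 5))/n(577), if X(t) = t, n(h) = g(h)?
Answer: -1/21 ≈ -0.047619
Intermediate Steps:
n(h) = -21
X(u(26, 5))/n(577) = (6 - 1*5)/(-21) = (6 - 5)*(-1/21) = 1*(-1/21) = -1/21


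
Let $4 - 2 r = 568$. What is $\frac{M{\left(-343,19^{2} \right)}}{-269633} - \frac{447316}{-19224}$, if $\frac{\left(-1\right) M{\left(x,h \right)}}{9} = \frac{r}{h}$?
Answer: $\frac{10885144543649}{467804087478} \approx 23.269$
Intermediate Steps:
$r = -282$ ($r = 2 - 284 = -282$)
$M{\left(x,h \right)} = \frac{2538}{h}$ ($M{\left(x,h \right)} = - 9 \left(- \frac{282}{h}\right) = \frac{2538}{h}$)
$\frac{M{\left(-343,19^{2} \right)}}{-269633} - \frac{447316}{-19224} = \frac{2538 \frac{1}{19^{2}}}{-269633} - \frac{447316}{-19224} = \frac{2538}{361} \left(- \frac{1}{269633}\right) - - \frac{111829}{4806} = 2538 \cdot \frac{1}{361} \left(- \frac{1}{269633}\right) + \frac{111829}{4806} = \frac{2538}{361} \left(- \frac{1}{269633}\right) + \frac{111829}{4806} = - \frac{2538}{97337513} + \frac{111829}{4806} = \frac{10885144543649}{467804087478}$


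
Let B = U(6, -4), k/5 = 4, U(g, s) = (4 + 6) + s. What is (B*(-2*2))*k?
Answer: -480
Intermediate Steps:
U(g, s) = 10 + s
k = 20 (k = 5*4 = 20)
B = 6 (B = 10 - 4 = 6)
(B*(-2*2))*k = (6*(-2*2))*20 = (6*(-4))*20 = -24*20 = -480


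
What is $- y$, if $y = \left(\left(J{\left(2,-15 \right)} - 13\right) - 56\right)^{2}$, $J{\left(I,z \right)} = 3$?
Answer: $-4356$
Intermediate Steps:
$y = 4356$ ($y = \left(\left(3 - 13\right) - 56\right)^{2} = \left(-10 + \left(-155 + 99\right)\right)^{2} = \left(-10 - 56\right)^{2} = \left(-66\right)^{2} = 4356$)
$- y = \left(-1\right) 4356 = -4356$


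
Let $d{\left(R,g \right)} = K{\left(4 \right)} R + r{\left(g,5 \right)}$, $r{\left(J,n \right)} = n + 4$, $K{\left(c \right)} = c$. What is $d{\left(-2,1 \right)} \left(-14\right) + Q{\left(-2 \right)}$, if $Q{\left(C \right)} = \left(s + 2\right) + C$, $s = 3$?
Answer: $-11$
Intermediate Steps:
$r{\left(J,n \right)} = 4 + n$
$d{\left(R,g \right)} = 9 + 4 R$ ($d{\left(R,g \right)} = 4 R + \left(4 + 5\right) = 4 R + 9 = 9 + 4 R$)
$Q{\left(C \right)} = 5 + C$ ($Q{\left(C \right)} = \left(3 + 2\right) + C = 5 + C$)
$d{\left(-2,1 \right)} \left(-14\right) + Q{\left(-2 \right)} = \left(9 + 4 \left(-2\right)\right) \left(-14\right) + \left(5 - 2\right) = \left(9 - 8\right) \left(-14\right) + 3 = 1 \left(-14\right) + 3 = -14 + 3 = -11$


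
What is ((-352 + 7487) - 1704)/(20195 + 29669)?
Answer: 5431/49864 ≈ 0.10892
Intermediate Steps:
((-352 + 7487) - 1704)/(20195 + 29669) = (7135 - 1704)/49864 = 5431*(1/49864) = 5431/49864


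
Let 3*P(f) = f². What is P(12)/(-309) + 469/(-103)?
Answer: -485/103 ≈ -4.7087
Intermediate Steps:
P(f) = f²/3
P(12)/(-309) + 469/(-103) = ((⅓)*12²)/(-309) + 469/(-103) = ((⅓)*144)*(-1/309) + 469*(-1/103) = 48*(-1/309) - 469/103 = -16/103 - 469/103 = -485/103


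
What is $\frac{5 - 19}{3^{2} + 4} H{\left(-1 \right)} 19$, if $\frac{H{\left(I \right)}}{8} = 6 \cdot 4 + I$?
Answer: $- \frac{48944}{13} \approx -3764.9$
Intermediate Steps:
$H{\left(I \right)} = 192 + 8 I$ ($H{\left(I \right)} = 8 \left(6 \cdot 4 + I\right) = 8 \left(24 + I\right) = 192 + 8 I$)
$\frac{5 - 19}{3^{2} + 4} H{\left(-1 \right)} 19 = \frac{5 - 19}{3^{2} + 4} \left(192 + 8 \left(-1\right)\right) 19 = - \frac{14}{9 + 4} \left(192 - 8\right) 19 = - \frac{14}{13} \cdot 184 \cdot 19 = \left(-14\right) \frac{1}{13} \cdot 184 \cdot 19 = \left(- \frac{14}{13}\right) 184 \cdot 19 = \left(- \frac{2576}{13}\right) 19 = - \frac{48944}{13}$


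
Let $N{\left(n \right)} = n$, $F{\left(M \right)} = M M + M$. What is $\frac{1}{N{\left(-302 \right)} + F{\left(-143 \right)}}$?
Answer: $\frac{1}{20004} \approx 4.999 \cdot 10^{-5}$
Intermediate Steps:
$F{\left(M \right)} = M + M^{2}$ ($F{\left(M \right)} = M^{2} + M = M + M^{2}$)
$\frac{1}{N{\left(-302 \right)} + F{\left(-143 \right)}} = \frac{1}{-302 - 143 \left(1 - 143\right)} = \frac{1}{-302 - -20306} = \frac{1}{-302 + 20306} = \frac{1}{20004}$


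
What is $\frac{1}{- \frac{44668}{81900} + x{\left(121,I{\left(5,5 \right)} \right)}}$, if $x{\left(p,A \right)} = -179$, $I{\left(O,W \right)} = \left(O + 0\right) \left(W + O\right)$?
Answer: $- \frac{1575}{282784} \approx -0.0055696$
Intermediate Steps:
$I{\left(O,W \right)} = O \left(O + W\right)$
$\frac{1}{- \frac{44668}{81900} + x{\left(121,I{\left(5,5 \right)} \right)}} = \frac{1}{- \frac{44668}{81900} - 179} = \frac{1}{\left(-44668\right) \frac{1}{81900} - 179} = \frac{1}{- \frac{859}{1575} - 179} = \frac{1}{- \frac{282784}{1575}} = - \frac{1575}{282784}$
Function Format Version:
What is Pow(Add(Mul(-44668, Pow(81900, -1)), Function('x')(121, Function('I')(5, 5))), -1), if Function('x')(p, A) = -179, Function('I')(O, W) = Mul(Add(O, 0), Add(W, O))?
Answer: Rational(-1575, 282784) ≈ -0.0055696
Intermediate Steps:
Function('I')(O, W) = Mul(O, Add(O, W))
Pow(Add(Mul(-44668, Pow(81900, -1)), Function('x')(121, Function('I')(5, 5))), -1) = Pow(Add(Mul(-44668, Pow(81900, -1)), -179), -1) = Pow(Add(Mul(-44668, Rational(1, 81900)), -179), -1) = Pow(Add(Rational(-859, 1575), -179), -1) = Pow(Rational(-282784, 1575), -1) = Rational(-1575, 282784)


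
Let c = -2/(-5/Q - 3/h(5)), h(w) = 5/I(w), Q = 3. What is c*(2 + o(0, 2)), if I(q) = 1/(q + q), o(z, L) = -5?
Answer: -900/259 ≈ -3.4749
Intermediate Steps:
I(q) = 1/(2*q)
h(w) = 10*w (h(w) = 5/((1/(2*w))) = 5*(2*w) = 10*w)
c = 300/259 (c = -2/(-5/3 - 3/(10*5)) = -2/(-5*⅓ - 3/50) = -2/(-5/3 - 3*1/50) = -2/(-5/3 - 3/50) = -2/(-259/150) = -2*(-150/259) = 300/259 ≈ 1.1583)
c*(2 + o(0, 2)) = 300*(2 - 5)/259 = (300/259)*(-3) = -900/259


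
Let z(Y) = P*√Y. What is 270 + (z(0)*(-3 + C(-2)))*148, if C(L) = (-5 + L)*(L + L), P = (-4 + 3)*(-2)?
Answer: 270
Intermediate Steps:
P = 2 (P = -1*(-2) = 2)
z(Y) = 2*√Y
C(L) = 2*L*(-5 + L) (C(L) = (-5 + L)*(2*L) = 2*L*(-5 + L))
270 + (z(0)*(-3 + C(-2)))*148 = 270 + ((2*√0)*(-3 + 2*(-2)*(-5 - 2)))*148 = 270 + ((2*0)*(-3 + 2*(-2)*(-7)))*148 = 270 + (0*(-3 + 28))*148 = 270 + (0*25)*148 = 270 + 0*148 = 270 + 0 = 270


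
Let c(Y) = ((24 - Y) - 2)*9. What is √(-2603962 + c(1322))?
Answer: I*√2615662 ≈ 1617.3*I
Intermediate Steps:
c(Y) = 198 - 9*Y (c(Y) = (22 - Y)*9 = 198 - 9*Y)
√(-2603962 + c(1322)) = √(-2603962 + (198 - 9*1322)) = √(-2603962 + (198 - 11898)) = √(-2603962 - 11700) = √(-2615662) = I*√2615662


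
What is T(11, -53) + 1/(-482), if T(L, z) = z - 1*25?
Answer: -37597/482 ≈ -78.002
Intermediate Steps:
T(L, z) = -25 + z (T(L, z) = z - 25 = -25 + z)
T(11, -53) + 1/(-482) = (-25 - 53) + 1/(-482) = -78 - 1/482 = -37597/482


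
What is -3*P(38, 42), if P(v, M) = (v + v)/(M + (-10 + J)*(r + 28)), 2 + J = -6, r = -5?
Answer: 19/31 ≈ 0.61290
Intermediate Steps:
J = -8 (J = -2 - 6 = -8)
P(v, M) = 2*v/(-414 + M) (P(v, M) = (v + v)/(M + (-10 - 8)*(-5 + 28)) = (2*v)/(M - 18*23) = (2*v)/(M - 414) = (2*v)/(-414 + M) = 2*v/(-414 + M))
-3*P(38, 42) = -6*38/(-414 + 42) = -6*38/(-372) = -6*38*(-1)/372 = -3*(-19/93) = 19/31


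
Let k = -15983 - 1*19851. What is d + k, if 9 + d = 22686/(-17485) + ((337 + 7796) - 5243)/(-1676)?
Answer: -525231325183/14652430 ≈ -35846.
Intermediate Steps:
d = -176148563/14652430 (d = -9 + (22686/(-17485) + ((337 + 7796) - 5243)/(-1676)) = -9 + (22686*(-1/17485) + (8133 - 5243)*(-1/1676)) = -9 + (-22686/17485 + 2890*(-1/1676)) = -9 + (-22686/17485 - 1445/838) = -9 - 44276693/14652430 = -176148563/14652430 ≈ -12.022)
k = -35834 (k = -15983 - 19851 = -35834)
d + k = -176148563/14652430 - 35834 = -525231325183/14652430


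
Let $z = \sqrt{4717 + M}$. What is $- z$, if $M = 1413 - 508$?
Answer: $- \sqrt{5622} \approx -74.98$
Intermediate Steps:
$M = 905$
$z = \sqrt{5622}$ ($z = \sqrt{4717 + 905} = \sqrt{5622} \approx 74.98$)
$- z = - \sqrt{5622}$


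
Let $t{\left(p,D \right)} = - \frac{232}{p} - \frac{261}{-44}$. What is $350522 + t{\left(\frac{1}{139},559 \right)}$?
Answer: $\frac{14004317}{44} \approx 3.1828 \cdot 10^{5}$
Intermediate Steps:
$t{\left(p,D \right)} = \frac{261}{44} - \frac{232}{p}$ ($t{\left(p,D \right)} = - \frac{232}{p} - - \frac{261}{44} = - \frac{232}{p} + \frac{261}{44} = \frac{261}{44} - \frac{232}{p}$)
$350522 + t{\left(\frac{1}{139},559 \right)} = 350522 + \left(\frac{261}{44} - \frac{232}{\frac{1}{139}}\right) = 350522 + \left(\frac{261}{44} - 232 \frac{1}{\frac{1}{139}}\right) = 350522 + \left(\frac{261}{44} - 32248\right) = 350522 - \frac{1418651}{44} = \frac{14004317}{44}$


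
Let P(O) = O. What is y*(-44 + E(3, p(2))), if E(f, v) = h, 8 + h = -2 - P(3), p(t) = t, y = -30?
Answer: 1710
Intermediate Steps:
h = -13 (h = -8 + (-2 - 1*3) = -8 + (-2 - 3) = -8 - 5 = -13)
E(f, v) = -13
y*(-44 + E(3, p(2))) = -30*(-44 - 13) = -30*(-57) = 1710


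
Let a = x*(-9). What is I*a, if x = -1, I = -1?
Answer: -9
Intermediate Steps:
a = 9 (a = -1*(-9) = 9)
I*a = -1*9 = -9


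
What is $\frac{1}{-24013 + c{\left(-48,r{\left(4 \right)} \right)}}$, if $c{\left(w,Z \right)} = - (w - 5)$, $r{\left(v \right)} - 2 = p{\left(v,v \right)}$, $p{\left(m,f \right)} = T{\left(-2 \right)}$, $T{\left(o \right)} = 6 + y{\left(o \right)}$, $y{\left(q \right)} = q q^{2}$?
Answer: $- \frac{1}{23960} \approx -4.1736 \cdot 10^{-5}$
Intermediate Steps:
$y{\left(q \right)} = q^{3}$
$T{\left(o \right)} = 6 + o^{3}$
$p{\left(m,f \right)} = -2$ ($p{\left(m,f \right)} = 6 + \left(-2\right)^{3} = 6 - 8 = -2$)
$r{\left(v \right)} = 0$ ($r{\left(v \right)} = 2 - 2 = 0$)
$c{\left(w,Z \right)} = 5 - w$ ($c{\left(w,Z \right)} = - (-5 + w) = 5 - w$)
$\frac{1}{-24013 + c{\left(-48,r{\left(4 \right)} \right)}} = \frac{1}{-24013 + \left(5 - -48\right)} = \frac{1}{-24013 + \left(5 + 48\right)} = \frac{1}{-24013 + 53} = \frac{1}{-23960} = - \frac{1}{23960}$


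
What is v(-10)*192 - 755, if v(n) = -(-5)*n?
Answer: -10355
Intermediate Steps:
v(n) = 5*n
v(-10)*192 - 755 = (5*(-10))*192 - 755 = -50*192 - 755 = -9600 - 755 = -10355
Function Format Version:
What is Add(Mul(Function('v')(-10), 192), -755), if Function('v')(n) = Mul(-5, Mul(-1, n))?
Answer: -10355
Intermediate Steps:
Function('v')(n) = Mul(5, n)
Add(Mul(Function('v')(-10), 192), -755) = Add(Mul(Mul(5, -10), 192), -755) = Add(Mul(-50, 192), -755) = Add(-9600, -755) = -10355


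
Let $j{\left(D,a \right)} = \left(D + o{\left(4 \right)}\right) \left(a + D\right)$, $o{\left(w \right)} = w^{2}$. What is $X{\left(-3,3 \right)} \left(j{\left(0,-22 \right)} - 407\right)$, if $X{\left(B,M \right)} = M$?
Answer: $-2277$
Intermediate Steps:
$j{\left(D,a \right)} = \left(16 + D\right) \left(D + a\right)$ ($j{\left(D,a \right)} = \left(D + 4^{2}\right) \left(a + D\right) = \left(D + 16\right) \left(D + a\right) = \left(16 + D\right) \left(D + a\right)$)
$X{\left(-3,3 \right)} \left(j{\left(0,-22 \right)} - 407\right) = 3 \left(\left(0^{2} + 16 \cdot 0 + 16 \left(-22\right) + 0 \left(-22\right)\right) - 407\right) = 3 \left(\left(0 + 0 - 352 + 0\right) - 407\right) = 3 \left(-352 - 407\right) = 3 \left(-759\right) = -2277$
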